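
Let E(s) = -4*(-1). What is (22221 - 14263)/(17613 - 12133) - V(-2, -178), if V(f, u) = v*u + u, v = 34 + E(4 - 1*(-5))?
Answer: 19025059/2740 ≈ 6943.5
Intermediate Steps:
E(s) = 4
v = 38 (v = 34 + 4 = 38)
V(f, u) = 39*u (V(f, u) = 38*u + u = 39*u)
(22221 - 14263)/(17613 - 12133) - V(-2, -178) = (22221 - 14263)/(17613 - 12133) - 39*(-178) = 7958/5480 - 1*(-6942) = 7958*(1/5480) + 6942 = 3979/2740 + 6942 = 19025059/2740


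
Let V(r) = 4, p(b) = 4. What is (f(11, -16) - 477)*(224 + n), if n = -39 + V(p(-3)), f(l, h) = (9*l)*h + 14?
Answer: -386883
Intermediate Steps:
f(l, h) = 14 + 9*h*l (f(l, h) = 9*h*l + 14 = 14 + 9*h*l)
n = -35 (n = -39 + 4 = -35)
(f(11, -16) - 477)*(224 + n) = ((14 + 9*(-16)*11) - 477)*(224 - 35) = ((14 - 1584) - 477)*189 = (-1570 - 477)*189 = -2047*189 = -386883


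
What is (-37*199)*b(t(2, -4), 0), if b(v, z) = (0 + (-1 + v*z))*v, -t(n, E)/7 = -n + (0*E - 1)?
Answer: 154623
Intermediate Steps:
t(n, E) = 7 + 7*n (t(n, E) = -7*(-n + (0*E - 1)) = -7*(-n + (0 - 1)) = -7*(-n - 1) = -7*(-1 - n) = 7 + 7*n)
b(v, z) = v*(-1 + v*z) (b(v, z) = (-1 + v*z)*v = v*(-1 + v*z))
(-37*199)*b(t(2, -4), 0) = (-37*199)*((7 + 7*2)*(-1 + (7 + 7*2)*0)) = -7363*(7 + 14)*(-1 + (7 + 14)*0) = -154623*(-1 + 21*0) = -154623*(-1 + 0) = -154623*(-1) = -7363*(-21) = 154623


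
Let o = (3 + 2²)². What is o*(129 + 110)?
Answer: 11711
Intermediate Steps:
o = 49 (o = (3 + 4)² = 7² = 49)
o*(129 + 110) = 49*(129 + 110) = 49*239 = 11711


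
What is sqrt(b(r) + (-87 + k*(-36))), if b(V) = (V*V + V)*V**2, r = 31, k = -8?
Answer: sqrt(953513) ≈ 976.48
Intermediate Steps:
b(V) = V**2*(V + V**2) (b(V) = (V**2 + V)*V**2 = (V + V**2)*V**2 = V**2*(V + V**2))
sqrt(b(r) + (-87 + k*(-36))) = sqrt(31**3*(1 + 31) + (-87 - 8*(-36))) = sqrt(29791*32 + (-87 + 288)) = sqrt(953312 + 201) = sqrt(953513)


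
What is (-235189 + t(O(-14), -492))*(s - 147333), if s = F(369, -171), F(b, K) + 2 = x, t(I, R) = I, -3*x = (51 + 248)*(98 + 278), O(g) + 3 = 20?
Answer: 130386176788/3 ≈ 4.3462e+10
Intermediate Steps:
O(g) = 17 (O(g) = -3 + 20 = 17)
x = -112424/3 (x = -(51 + 248)*(98 + 278)/3 = -299*376/3 = -⅓*112424 = -112424/3 ≈ -37475.)
F(b, K) = -112430/3 (F(b, K) = -2 - 112424/3 = -112430/3)
s = -112430/3 ≈ -37477.
(-235189 + t(O(-14), -492))*(s - 147333) = (-235189 + 17)*(-112430/3 - 147333) = -235172*(-554429/3) = 130386176788/3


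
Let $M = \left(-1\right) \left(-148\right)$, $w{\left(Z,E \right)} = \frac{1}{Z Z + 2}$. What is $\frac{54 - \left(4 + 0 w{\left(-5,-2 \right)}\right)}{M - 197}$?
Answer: $- \frac{50}{49} \approx -1.0204$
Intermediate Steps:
$w{\left(Z,E \right)} = \frac{1}{2 + Z^{2}}$ ($w{\left(Z,E \right)} = \frac{1}{Z^{2} + 2} = \frac{1}{2 + Z^{2}}$)
$M = 148$
$\frac{54 - \left(4 + 0 w{\left(-5,-2 \right)}\right)}{M - 197} = \frac{54 - \left(4 + \frac{0}{2 + \left(-5\right)^{2}}\right)}{148 - 197} = \frac{54 - \left(4 + \frac{0}{2 + 25}\right)}{-49} = \left(54 - \left(4 + \frac{0}{27}\right)\right) \left(- \frac{1}{49}\right) = \left(54 + \left(-4 + 0 \cdot \frac{1}{27}\right)\right) \left(- \frac{1}{49}\right) = \left(54 + \left(-4 + 0\right)\right) \left(- \frac{1}{49}\right) = \left(54 - 4\right) \left(- \frac{1}{49}\right) = 50 \left(- \frac{1}{49}\right) = - \frac{50}{49}$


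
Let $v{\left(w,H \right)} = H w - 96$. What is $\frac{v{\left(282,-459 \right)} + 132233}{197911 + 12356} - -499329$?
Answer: $\frac{104992413542}{210267} \approx 4.9933 \cdot 10^{5}$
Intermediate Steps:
$v{\left(w,H \right)} = -96 + H w$
$\frac{v{\left(282,-459 \right)} + 132233}{197911 + 12356} - -499329 = \frac{\left(-96 - 129438\right) + 132233}{197911 + 12356} - -499329 = \frac{\left(-96 - 129438\right) + 132233}{210267} + 499329 = \left(-129534 + 132233\right) \frac{1}{210267} + 499329 = 2699 \cdot \frac{1}{210267} + 499329 = \frac{2699}{210267} + 499329 = \frac{104992413542}{210267}$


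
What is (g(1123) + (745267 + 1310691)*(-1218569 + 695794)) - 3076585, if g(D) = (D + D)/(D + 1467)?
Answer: -1391874443444202/1295 ≈ -1.0748e+12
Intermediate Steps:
g(D) = 2*D/(1467 + D) (g(D) = (2*D)/(1467 + D) = 2*D/(1467 + D))
(g(1123) + (745267 + 1310691)*(-1218569 + 695794)) - 3076585 = (2*1123/(1467 + 1123) + (745267 + 1310691)*(-1218569 + 695794)) - 3076585 = (2*1123/2590 + 2055958*(-522775)) - 3076585 = (2*1123*(1/2590) - 1074803443450) - 3076585 = (1123/1295 - 1074803443450) - 3076585 = -1391870459266627/1295 - 3076585 = -1391874443444202/1295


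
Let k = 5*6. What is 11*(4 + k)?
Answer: 374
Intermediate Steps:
k = 30
11*(4 + k) = 11*(4 + 30) = 11*34 = 374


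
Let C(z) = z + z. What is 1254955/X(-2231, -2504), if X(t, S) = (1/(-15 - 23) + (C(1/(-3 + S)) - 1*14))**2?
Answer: 11389483096295980/1785716398249 ≈ 6378.1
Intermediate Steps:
C(z) = 2*z
X(t, S) = (-533/38 + 2/(-3 + S))**2 (X(t, S) = (1/(-15 - 23) + (2/(-3 + S) - 1*14))**2 = (1/(-38) + (2/(-3 + S) - 14))**2 = (-1/38 + (-14 + 2/(-3 + S)))**2 = (-533/38 + 2/(-3 + S))**2)
1254955/X(-2231, -2504) = 1254955/(((-1675 + 533*(-2504))**2/(1444*(-3 - 2504)**2))) = 1254955/(((1/1444)*(-1675 - 1334632)**2/(-2507)**2)) = 1254955/(((1/1444)*(-1336307)**2*(1/6285049))) = 1254955/(((1/1444)*1785716398249*(1/6285049))) = 1254955/(1785716398249/9075610756) = 1254955*(9075610756/1785716398249) = 11389483096295980/1785716398249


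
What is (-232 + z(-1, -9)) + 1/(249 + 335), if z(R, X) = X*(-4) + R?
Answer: -115047/584 ≈ -197.00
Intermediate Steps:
z(R, X) = R - 4*X (z(R, X) = -4*X + R = R - 4*X)
(-232 + z(-1, -9)) + 1/(249 + 335) = (-232 + (-1 - 4*(-9))) + 1/(249 + 335) = (-232 + (-1 + 36)) + 1/584 = (-232 + 35) + 1/584 = -197 + 1/584 = -115047/584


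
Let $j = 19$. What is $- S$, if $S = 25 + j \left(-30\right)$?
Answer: $545$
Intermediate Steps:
$S = -545$ ($S = 25 + 19 \left(-30\right) = 25 - 570 = -545$)
$- S = \left(-1\right) \left(-545\right) = 545$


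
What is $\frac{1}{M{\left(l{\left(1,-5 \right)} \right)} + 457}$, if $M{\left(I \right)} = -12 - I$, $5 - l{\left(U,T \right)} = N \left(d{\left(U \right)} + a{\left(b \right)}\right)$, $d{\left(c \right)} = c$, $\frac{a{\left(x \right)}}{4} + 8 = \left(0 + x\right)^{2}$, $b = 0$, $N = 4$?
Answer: $\frac{1}{316} \approx 0.0031646$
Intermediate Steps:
$a{\left(x \right)} = -32 + 4 x^{2}$ ($a{\left(x \right)} = -32 + 4 \left(0 + x\right)^{2} = -32 + 4 x^{2}$)
$l{\left(U,T \right)} = 133 - 4 U$ ($l{\left(U,T \right)} = 5 - 4 \left(U - \left(32 - 4 \cdot 0^{2}\right)\right) = 5 - 4 \left(U + \left(-32 + 4 \cdot 0\right)\right) = 5 - 4 \left(U + \left(-32 + 0\right)\right) = 5 - 4 \left(U - 32\right) = 5 - 4 \left(-32 + U\right) = 5 - \left(-128 + 4 U\right) = 133 - 4 U$)
$\frac{1}{M{\left(l{\left(1,-5 \right)} \right)} + 457} = \frac{1}{\left(-12 - \left(133 - 4\right)\right) + 457} = \frac{1}{\left(-12 - 129\right) + 457} = \frac{1}{-141 + 457} = \frac{1}{316}$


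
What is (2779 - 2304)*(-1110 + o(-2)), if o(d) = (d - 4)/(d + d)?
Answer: -1053075/2 ≈ -5.2654e+5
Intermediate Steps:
o(d) = (-4 + d)/(2*d) (o(d) = (-4 + d)/((2*d)) = (-4 + d)*(1/(2*d)) = (-4 + d)/(2*d))
(2779 - 2304)*(-1110 + o(-2)) = (2779 - 2304)*(-1110 + (1/2)*(-4 - 2)/(-2)) = 475*(-1110 + (1/2)*(-1/2)*(-6)) = 475*(-1110 + 3/2) = 475*(-2217/2) = -1053075/2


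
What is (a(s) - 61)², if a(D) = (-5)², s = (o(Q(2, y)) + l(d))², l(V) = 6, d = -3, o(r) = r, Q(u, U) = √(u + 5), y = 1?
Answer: 1296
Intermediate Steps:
Q(u, U) = √(5 + u)
s = (6 + √7)² (s = (√(5 + 2) + 6)² = (√7 + 6)² = (6 + √7)² ≈ 74.749)
a(D) = 25
(a(s) - 61)² = (25 - 61)² = (-36)² = 1296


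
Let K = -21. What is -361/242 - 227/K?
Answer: 47353/5082 ≈ 9.3178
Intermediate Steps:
-361/242 - 227/K = -361/242 - 227/(-21) = -361*1/242 - 227*(-1/21) = -361/242 + 227/21 = 47353/5082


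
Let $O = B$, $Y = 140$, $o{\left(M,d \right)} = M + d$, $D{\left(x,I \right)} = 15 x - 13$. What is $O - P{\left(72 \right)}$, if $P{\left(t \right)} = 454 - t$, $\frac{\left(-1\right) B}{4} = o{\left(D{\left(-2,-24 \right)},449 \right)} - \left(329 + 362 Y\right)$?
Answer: $202030$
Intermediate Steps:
$D{\left(x,I \right)} = -13 + 15 x$
$B = 202412$ ($B = - 4 \left(\left(\left(-13 + 15 \left(-2\right)\right) + 449\right) - \left(329 + 362 \cdot 140\right)\right) = - 4 \left(\left(\left(-13 - 30\right) + 449\right) - \left(329 + 50680\right)\right) = - 4 \left(\left(-43 + 449\right) - 51009\right) = - 4 \left(406 - 51009\right) = \left(-4\right) \left(-50603\right) = 202412$)
$O = 202412$
$O - P{\left(72 \right)} = 202412 - \left(454 - 72\right) = 202412 - 382 = 202030$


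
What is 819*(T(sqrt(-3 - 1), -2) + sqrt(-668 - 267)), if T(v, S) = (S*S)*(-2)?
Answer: -6552 + 819*I*sqrt(935) ≈ -6552.0 + 25043.0*I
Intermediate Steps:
T(v, S) = -2*S**2 (T(v, S) = S**2*(-2) = -2*S**2)
819*(T(sqrt(-3 - 1), -2) + sqrt(-668 - 267)) = 819*(-2*(-2)**2 + sqrt(-668 - 267)) = 819*(-2*4 + sqrt(-935)) = 819*(-8 + I*sqrt(935)) = -6552 + 819*I*sqrt(935)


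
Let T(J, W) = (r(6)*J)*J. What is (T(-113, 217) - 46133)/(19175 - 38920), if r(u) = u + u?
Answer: -21419/3949 ≈ -5.4239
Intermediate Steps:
r(u) = 2*u
T(J, W) = 12*J² (T(J, W) = ((2*6)*J)*J = (12*J)*J = 12*J²)
(T(-113, 217) - 46133)/(19175 - 38920) = (12*(-113)² - 46133)/(19175 - 38920) = (12*12769 - 46133)/(-19745) = (153228 - 46133)*(-1/19745) = 107095*(-1/19745) = -21419/3949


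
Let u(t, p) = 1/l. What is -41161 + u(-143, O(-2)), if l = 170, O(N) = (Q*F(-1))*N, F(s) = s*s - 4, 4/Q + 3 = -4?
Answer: -6997369/170 ≈ -41161.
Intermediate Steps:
Q = -4/7 (Q = 4/(-3 - 4) = 4/(-7) = 4*(-⅐) = -4/7 ≈ -0.57143)
F(s) = -4 + s² (F(s) = s² - 4 = -4 + s²)
O(N) = 12*N/7 (O(N) = (-4*(-4 + (-1)²)/7)*N = (-4*(-4 + 1)/7)*N = (-4/7*(-3))*N = 12*N/7)
u(t, p) = 1/170
-41161 + u(-143, O(-2)) = -41161 + 1/170 = -6997369/170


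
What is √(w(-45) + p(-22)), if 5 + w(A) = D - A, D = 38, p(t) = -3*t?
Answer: 12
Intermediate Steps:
w(A) = 33 - A (w(A) = -5 + (38 - A) = 33 - A)
√(w(-45) + p(-22)) = √((33 - 1*(-45)) - 3*(-22)) = √((33 + 45) + 66) = √(78 + 66) = √144 = 12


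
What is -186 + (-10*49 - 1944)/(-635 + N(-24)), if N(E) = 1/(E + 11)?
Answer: -751987/4128 ≈ -182.17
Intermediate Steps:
N(E) = 1/(11 + E)
-186 + (-10*49 - 1944)/(-635 + N(-24)) = -186 + (-10*49 - 1944)/(-635 + 1/(11 - 24)) = -186 + (-490 - 1944)/(-635 + 1/(-13)) = -186 - 2434/(-635 - 1/13) = -186 - 2434/(-8256/13) = -186 - 2434*(-13/8256) = -186 + 15821/4128 = -751987/4128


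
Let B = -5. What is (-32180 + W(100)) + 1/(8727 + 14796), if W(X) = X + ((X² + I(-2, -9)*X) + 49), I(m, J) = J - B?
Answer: -527644412/23523 ≈ -22431.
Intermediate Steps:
I(m, J) = 5 + J (I(m, J) = J - 1*(-5) = J + 5 = 5 + J)
W(X) = 49 + X² - 3*X (W(X) = X + ((X² + (5 - 9)*X) + 49) = X + ((X² - 4*X) + 49) = X + (49 + X² - 4*X) = 49 + X² - 3*X)
(-32180 + W(100)) + 1/(8727 + 14796) = (-32180 + (49 + 100² - 3*100)) + 1/(8727 + 14796) = (-32180 + (49 + 10000 - 300)) + 1/23523 = (-32180 + 9749) + 1/23523 = -22431 + 1/23523 = -527644412/23523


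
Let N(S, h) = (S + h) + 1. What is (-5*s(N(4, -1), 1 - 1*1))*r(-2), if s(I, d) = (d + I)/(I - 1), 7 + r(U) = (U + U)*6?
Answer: 620/3 ≈ 206.67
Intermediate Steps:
N(S, h) = 1 + S + h
r(U) = -7 + 12*U (r(U) = -7 + (U + U)*6 = -7 + (2*U)*6 = -7 + 12*U)
s(I, d) = (I + d)/(-1 + I)
(-5*s(N(4, -1), 1 - 1*1))*r(-2) = (-5*((1 + 4 - 1) + (1 - 1*1))/(-1 + (1 + 4 - 1)))*(-7 + 12*(-2)) = (-5*(4 + (1 - 1))/(-1 + 4))*(-7 - 24) = -5*(4 + 0)/3*(-31) = -5*4/3*(-31) = -20/3*(-31) = 620/3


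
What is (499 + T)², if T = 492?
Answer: 982081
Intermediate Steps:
(499 + T)² = (499 + 492)² = 991² = 982081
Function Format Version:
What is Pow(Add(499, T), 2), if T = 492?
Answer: 982081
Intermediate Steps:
Pow(Add(499, T), 2) = Pow(Add(499, 492), 2) = Pow(991, 2) = 982081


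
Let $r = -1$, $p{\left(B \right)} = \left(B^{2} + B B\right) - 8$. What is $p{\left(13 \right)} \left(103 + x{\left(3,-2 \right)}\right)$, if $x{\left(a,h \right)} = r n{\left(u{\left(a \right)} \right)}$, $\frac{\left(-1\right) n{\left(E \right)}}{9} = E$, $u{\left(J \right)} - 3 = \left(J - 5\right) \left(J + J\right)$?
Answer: $7260$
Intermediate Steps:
$p{\left(B \right)} = -8 + 2 B^{2}$ ($p{\left(B \right)} = \left(B^{2} + B^{2}\right) - 8 = 2 B^{2} - 8 = -8 + 2 B^{2}$)
$u{\left(J \right)} = 3 + 2 J \left(-5 + J\right)$ ($u{\left(J \right)} = 3 + \left(J - 5\right) \left(J + J\right) = 3 + \left(-5 + J\right) 2 J = 3 + 2 J \left(-5 + J\right)$)
$n{\left(E \right)} = - 9 E$
$x{\left(a,h \right)} = 27 - 90 a + 18 a^{2}$ ($x{\left(a,h \right)} = - \left(-9\right) \left(3 - 10 a + 2 a^{2}\right) = - (-27 - 18 a^{2} + 90 a) = 27 - 90 a + 18 a^{2}$)
$p{\left(13 \right)} \left(103 + x{\left(3,-2 \right)}\right) = \left(-8 + 2 \cdot 13^{2}\right) \left(103 + \left(27 - 270 + 18 \cdot 3^{2}\right)\right) = \left(-8 + 2 \cdot 169\right) \left(103 + \left(27 - 270 + 18 \cdot 9\right)\right) = \left(-8 + 338\right) \left(103 + \left(27 - 270 + 162\right)\right) = 330 \left(103 - 81\right) = 330 \cdot 22 = 7260$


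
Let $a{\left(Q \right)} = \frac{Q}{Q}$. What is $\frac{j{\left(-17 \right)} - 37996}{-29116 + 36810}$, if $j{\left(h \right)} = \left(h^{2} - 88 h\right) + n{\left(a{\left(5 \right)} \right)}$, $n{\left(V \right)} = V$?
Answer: $- \frac{18105}{3847} \approx -4.7063$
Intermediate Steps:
$a{\left(Q \right)} = 1$
$j{\left(h \right)} = 1 + h^{2} - 88 h$ ($j{\left(h \right)} = \left(h^{2} - 88 h\right) + 1 = 1 + h^{2} - 88 h$)
$\frac{j{\left(-17 \right)} - 37996}{-29116 + 36810} = \frac{\left(1 + \left(-17\right)^{2} - -1496\right) - 37996}{-29116 + 36810} = \frac{\left(1 + 289 + 1496\right) - 37996}{7694} = \left(1786 - 37996\right) \frac{1}{7694} = \left(-36210\right) \frac{1}{7694} = - \frac{18105}{3847}$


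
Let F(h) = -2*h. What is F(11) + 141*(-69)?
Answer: -9751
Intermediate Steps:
F(11) + 141*(-69) = -2*11 + 141*(-69) = -22 - 9729 = -9751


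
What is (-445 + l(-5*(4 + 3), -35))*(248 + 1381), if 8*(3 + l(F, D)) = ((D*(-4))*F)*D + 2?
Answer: 136769211/4 ≈ 3.4192e+7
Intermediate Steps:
l(F, D) = -11/4 - F*D²/2 (l(F, D) = -3 + (((D*(-4))*F)*D + 2)/8 = -3 + (((-4*D)*F)*D + 2)/8 = -3 + ((-4*D*F)*D + 2)/8 = -3 + (-4*F*D² + 2)/8 = -3 + (2 - 4*F*D²)/8 = -3 + (¼ - F*D²/2) = -11/4 - F*D²/2)
(-445 + l(-5*(4 + 3), -35))*(248 + 1381) = (-445 + (-11/4 - ½*(-5*(4 + 3))*(-35)²))*(248 + 1381) = (-445 + (-11/4 - ½*(-5*7)*1225))*1629 = (-445 + (-11/4 - ½*(-35)*1225))*1629 = (-445 + (-11/4 + 42875/2))*1629 = (-445 + 85739/4)*1629 = (83959/4)*1629 = 136769211/4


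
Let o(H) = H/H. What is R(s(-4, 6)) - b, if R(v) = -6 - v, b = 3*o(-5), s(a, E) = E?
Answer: -15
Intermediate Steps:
o(H) = 1
b = 3 (b = 3*1 = 3)
R(s(-4, 6)) - b = (-6 - 1*6) - 1*3 = (-6 - 6) - 3 = -12 - 3 = -15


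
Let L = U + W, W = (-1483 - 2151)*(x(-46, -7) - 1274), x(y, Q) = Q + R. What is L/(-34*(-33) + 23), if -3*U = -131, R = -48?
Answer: 14488889/3435 ≈ 4218.0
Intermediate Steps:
x(y, Q) = -48 + Q (x(y, Q) = Q - 48 = -48 + Q)
U = 131/3 (U = -⅓*(-131) = 131/3 ≈ 43.667)
W = 4829586 (W = (-1483 - 2151)*((-48 - 7) - 1274) = -3634*(-55 - 1274) = -3634*(-1329) = 4829586)
L = 14488889/3 (L = 131/3 + 4829586 = 14488889/3 ≈ 4.8296e+6)
L/(-34*(-33) + 23) = 14488889/(3*(-34*(-33) + 23)) = 14488889/(3*(1122 + 23)) = (14488889/3)/1145 = (14488889/3)*(1/1145) = 14488889/3435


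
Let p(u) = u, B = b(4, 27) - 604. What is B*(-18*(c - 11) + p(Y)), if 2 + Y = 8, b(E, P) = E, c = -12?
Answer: -252000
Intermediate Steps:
Y = 6 (Y = -2 + 8 = 6)
B = -600 (B = 4 - 604 = -600)
B*(-18*(c - 11) + p(Y)) = -600*(-18*(-12 - 11) + 6) = -600*(-18*(-23) + 6) = -600*(414 + 6) = -600*420 = -252000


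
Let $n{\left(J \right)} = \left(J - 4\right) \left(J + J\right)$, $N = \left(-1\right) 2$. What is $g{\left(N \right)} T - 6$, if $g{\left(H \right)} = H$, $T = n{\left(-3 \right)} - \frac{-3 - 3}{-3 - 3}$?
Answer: $-88$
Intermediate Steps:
$N = -2$
$n{\left(J \right)} = 2 J \left(-4 + J\right)$ ($n{\left(J \right)} = \left(-4 + J\right) 2 J = 2 J \left(-4 + J\right)$)
$T = 41$ ($T = 2 \left(-3\right) \left(-4 - 3\right) - \frac{-3 - 3}{-3 - 3} = 2 \left(-3\right) \left(-7\right) - - \frac{6}{-6} = 42 - \left(-6\right) \left(- \frac{1}{6}\right) = 42 - 1 = 41$)
$g{\left(N \right)} T - 6 = \left(-2\right) 41 - 6 = -82 - 6 = -88$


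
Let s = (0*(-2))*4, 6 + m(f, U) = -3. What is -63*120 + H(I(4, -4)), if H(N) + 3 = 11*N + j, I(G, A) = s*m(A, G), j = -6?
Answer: -7569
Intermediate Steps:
m(f, U) = -9 (m(f, U) = -6 - 3 = -9)
s = 0 (s = 0*4 = 0)
I(G, A) = 0 (I(G, A) = 0*(-9) = 0)
H(N) = -9 + 11*N (H(N) = -3 + (11*N - 6) = -3 + (-6 + 11*N) = -9 + 11*N)
-63*120 + H(I(4, -4)) = -63*120 + (-9 + 11*0) = -7560 + (-9 + 0) = -7560 - 9 = -7569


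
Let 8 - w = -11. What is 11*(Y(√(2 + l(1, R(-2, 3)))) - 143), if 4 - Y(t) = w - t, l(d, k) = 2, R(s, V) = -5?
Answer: -1716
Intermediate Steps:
w = 19 (w = 8 - 1*(-11) = 8 + 11 = 19)
Y(t) = -15 + t (Y(t) = 4 - (19 - t) = 4 + (-19 + t) = -15 + t)
11*(Y(√(2 + l(1, R(-2, 3)))) - 143) = 11*((-15 + √(2 + 2)) - 143) = 11*((-15 + √4) - 143) = 11*((-15 + 2) - 143) = 11*(-13 - 143) = 11*(-156) = -1716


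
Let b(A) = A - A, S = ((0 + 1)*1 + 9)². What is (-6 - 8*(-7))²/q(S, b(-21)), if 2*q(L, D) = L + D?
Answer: 50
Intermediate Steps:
S = 100 (S = (1*1 + 9)² = (1 + 9)² = 10² = 100)
b(A) = 0
q(L, D) = D/2 + L/2 (q(L, D) = (L + D)/2 = (D + L)/2 = D/2 + L/2)
(-6 - 8*(-7))²/q(S, b(-21)) = (-6 - 8*(-7))²/((½)*0 + (½)*100) = (-6 + 56)²/(0 + 50) = 50²/50 = 2500*(1/50) = 50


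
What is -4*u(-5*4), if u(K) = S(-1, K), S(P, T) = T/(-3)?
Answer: -80/3 ≈ -26.667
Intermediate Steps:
S(P, T) = -T/3 (S(P, T) = T*(-1/3) = -T/3)
u(K) = -K/3
-4*u(-5*4) = -(-4)*(-5*4)/3 = -(-4)*(-20)/3 = -4*20/3 = -80/3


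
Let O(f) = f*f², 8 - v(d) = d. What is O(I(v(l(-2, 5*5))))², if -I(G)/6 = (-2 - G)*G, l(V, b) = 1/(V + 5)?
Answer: 5635532743818711616/729 ≈ 7.7305e+15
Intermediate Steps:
l(V, b) = 1/(5 + V)
v(d) = 8 - d
I(G) = -6*G*(-2 - G) (I(G) = -6*(-2 - G)*G = -6*G*(-2 - G))
O(f) = f³
O(I(v(l(-2, 5*5))))² = ((6*(8 - 1/(5 - 2))*(2 + (8 - 1/(5 - 2))))³)² = ((6*(8 - 1/3)*(2 + (8 - 1/3)))³)² = ((6*(8 - 1*⅓)*(2 + (8 - 1*⅓)))³)² = ((6*(8 - ⅓)*(2 + (8 - ⅓)))³)² = ((6*(23/3)*(2 + 23/3))³)² = ((6*(23/3)*(29/3))³)² = ((1334/3)³)² = (2373927704/27)² = 5635532743818711616/729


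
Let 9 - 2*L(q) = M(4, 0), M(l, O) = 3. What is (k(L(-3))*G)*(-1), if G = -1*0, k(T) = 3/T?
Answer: 0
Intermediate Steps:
L(q) = 3 (L(q) = 9/2 - ½*3 = 9/2 - 3/2 = 3)
G = 0
(k(L(-3))*G)*(-1) = ((3/3)*0)*(-1) = ((3*(⅓))*0)*(-1) = (1*0)*(-1) = 0*(-1) = 0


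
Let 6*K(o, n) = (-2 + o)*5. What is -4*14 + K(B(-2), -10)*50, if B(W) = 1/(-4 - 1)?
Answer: -443/3 ≈ -147.67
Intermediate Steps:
B(W) = -⅕ (B(W) = 1/(-5) = -⅕)
K(o, n) = -5/3 + 5*o/6 (K(o, n) = ((-2 + o)*5)/6 = (-10 + 5*o)/6 = -5/3 + 5*o/6)
-4*14 + K(B(-2), -10)*50 = -4*14 + (-5/3 + (⅚)*(-⅕))*50 = -56 + (-5/3 - ⅙)*50 = -56 - 11/6*50 = -56 - 275/3 = -443/3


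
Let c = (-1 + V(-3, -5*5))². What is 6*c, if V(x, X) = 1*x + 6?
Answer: 24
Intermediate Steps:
V(x, X) = 6 + x (V(x, X) = x + 6 = 6 + x)
c = 4 (c = (-1 + (6 - 3))² = (-1 + 3)² = 2² = 4)
6*c = 6*4 = 24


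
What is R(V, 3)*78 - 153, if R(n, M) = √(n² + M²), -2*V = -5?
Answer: -153 + 39*√61 ≈ 151.60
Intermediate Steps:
V = 5/2 (V = -½*(-5) = 5/2 ≈ 2.5000)
R(n, M) = √(M² + n²)
R(V, 3)*78 - 153 = √(3² + (5/2)²)*78 - 153 = √(9 + 25/4)*78 - 153 = √(61/4)*78 - 153 = (√61/2)*78 - 153 = 39*√61 - 153 = -153 + 39*√61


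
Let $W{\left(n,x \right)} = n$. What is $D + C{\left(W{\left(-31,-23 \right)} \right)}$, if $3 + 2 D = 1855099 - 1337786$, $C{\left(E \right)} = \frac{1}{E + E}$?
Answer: $\frac{16036609}{62} \approx 2.5866 \cdot 10^{5}$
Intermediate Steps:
$C{\left(E \right)} = \frac{1}{2 E}$
$D = 258655$ ($D = - \frac{3}{2} + \frac{1855099 - 1337786}{2} = - \frac{3}{2} + \frac{1}{2} \cdot 517313 = - \frac{3}{2} + \frac{517313}{2} = 258655$)
$D + C{\left(W{\left(-31,-23 \right)} \right)} = 258655 + \frac{1}{2 \left(-31\right)} = 258655 + \frac{1}{2} \left(- \frac{1}{31}\right) = 258655 - \frac{1}{62} = \frac{16036609}{62}$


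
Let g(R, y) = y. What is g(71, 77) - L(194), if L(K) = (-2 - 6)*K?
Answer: 1629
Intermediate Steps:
L(K) = -8*K
g(71, 77) - L(194) = 77 - (-8)*194 = 77 - 1*(-1552) = 77 + 1552 = 1629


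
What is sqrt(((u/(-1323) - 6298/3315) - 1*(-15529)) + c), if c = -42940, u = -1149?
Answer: I*sqrt(14760612040330)/23205 ≈ 165.57*I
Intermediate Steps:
sqrt(((u/(-1323) - 6298/3315) - 1*(-15529)) + c) = sqrt(((-1149/(-1323) - 6298/3315) - 1*(-15529)) - 42940) = sqrt(((-1149*(-1/1323) - 6298*1/3315) + 15529) - 42940) = sqrt(((383/441 - 6298/3315) + 15529) - 42940) = sqrt((-502591/487305 + 15529) - 42940) = sqrt(7566856754/487305 - 42940) = sqrt(-13358019946/487305) = I*sqrt(14760612040330)/23205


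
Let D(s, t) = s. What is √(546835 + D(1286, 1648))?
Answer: √548121 ≈ 740.35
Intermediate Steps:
√(546835 + D(1286, 1648)) = √(546835 + 1286) = √548121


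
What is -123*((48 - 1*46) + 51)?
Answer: -6519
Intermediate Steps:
-123*((48 - 1*46) + 51) = -123*((48 - 46) + 51) = -123*(2 + 51) = -123*53 = -6519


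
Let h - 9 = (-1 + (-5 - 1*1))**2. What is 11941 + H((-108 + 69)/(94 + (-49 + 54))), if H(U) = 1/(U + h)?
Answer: 22699874/1901 ≈ 11941.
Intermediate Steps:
h = 58 (h = 9 + (-1 + (-5 - 1*1))**2 = 9 + (-1 + (-5 - 1))**2 = 9 + (-1 - 6)**2 = 9 + (-7)**2 = 9 + 49 = 58)
H(U) = 1/(58 + U) (H(U) = 1/(U + 58) = 1/(58 + U))
11941 + H((-108 + 69)/(94 + (-49 + 54))) = 11941 + 1/(58 + (-108 + 69)/(94 + (-49 + 54))) = 11941 + 1/(58 - 39/(94 + 5)) = 11941 + 1/(58 - 39/99) = 11941 + 1/(58 - 39*1/99) = 11941 + 1/(58 - 13/33) = 11941 + 1/(1901/33) = 11941 + 33/1901 = 22699874/1901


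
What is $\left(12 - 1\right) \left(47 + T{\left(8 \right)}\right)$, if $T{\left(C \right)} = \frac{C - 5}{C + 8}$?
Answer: $\frac{8305}{16} \approx 519.06$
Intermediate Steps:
$T{\left(C \right)} = \frac{-5 + C}{8 + C}$
$\left(12 - 1\right) \left(47 + T{\left(8 \right)}\right) = \left(12 - 1\right) \left(47 + \frac{-5 + 8}{8 + 8}\right) = \left(12 - 1\right) \left(47 + \frac{1}{16} \cdot 3\right) = 11 \left(47 + \frac{1}{16} \cdot 3\right) = 11 \left(47 + \frac{3}{16}\right) = 11 \cdot \frac{755}{16} = \frac{8305}{16}$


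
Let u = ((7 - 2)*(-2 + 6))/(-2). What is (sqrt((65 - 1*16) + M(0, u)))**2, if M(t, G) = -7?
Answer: 42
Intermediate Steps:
u = -10 (u = (5*4)*(-1/2) = 20*(-1/2) = -10)
(sqrt((65 - 1*16) + M(0, u)))**2 = (sqrt((65 - 1*16) - 7))**2 = (sqrt((65 - 16) - 7))**2 = (sqrt(49 - 7))**2 = (sqrt(42))**2 = 42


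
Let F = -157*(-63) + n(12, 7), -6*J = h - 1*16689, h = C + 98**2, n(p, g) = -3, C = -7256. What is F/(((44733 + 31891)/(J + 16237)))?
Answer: 11511589/4789 ≈ 2403.8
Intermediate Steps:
h = 2348 (h = -7256 + 98**2 = -7256 + 9604 = 2348)
J = 14341/6 (J = -(2348 - 1*16689)/6 = -(2348 - 16689)/6 = -1/6*(-14341) = 14341/6 ≈ 2390.2)
F = 9888 (F = -157*(-63) - 3 = 9891 - 3 = 9888)
F/(((44733 + 31891)/(J + 16237))) = 9888/(((44733 + 31891)/(14341/6 + 16237))) = 9888/((76624/(111763/6))) = 9888/((76624*(6/111763))) = 9888/(459744/111763) = 9888*(111763/459744) = 11511589/4789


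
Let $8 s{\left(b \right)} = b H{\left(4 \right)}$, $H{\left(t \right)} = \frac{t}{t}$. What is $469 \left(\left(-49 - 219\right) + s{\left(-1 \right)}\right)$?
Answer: $- \frac{1006005}{8} \approx -1.2575 \cdot 10^{5}$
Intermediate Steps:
$H{\left(t \right)} = 1$
$s{\left(b \right)} = \frac{b}{8}$ ($s{\left(b \right)} = \frac{b 1}{8} = \frac{b}{8}$)
$469 \left(\left(-49 - 219\right) + s{\left(-1 \right)}\right) = 469 \left(\left(-49 - 219\right) + \frac{1}{8} \left(-1\right)\right) = 469 \left(-268 - \frac{1}{8}\right) = 469 \left(- \frac{2145}{8}\right) = - \frac{1006005}{8}$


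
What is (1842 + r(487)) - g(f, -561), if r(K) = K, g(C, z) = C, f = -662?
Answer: 2991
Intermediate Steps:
(1842 + r(487)) - g(f, -561) = (1842 + 487) - 1*(-662) = 2329 + 662 = 2991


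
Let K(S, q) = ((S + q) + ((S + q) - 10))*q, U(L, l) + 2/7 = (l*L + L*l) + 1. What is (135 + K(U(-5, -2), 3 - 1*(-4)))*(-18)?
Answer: -8154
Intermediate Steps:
U(L, l) = 5/7 + 2*L*l (U(L, l) = -2/7 + ((l*L + L*l) + 1) = -2/7 + ((L*l + L*l) + 1) = -2/7 + (2*L*l + 1) = -2/7 + (1 + 2*L*l) = 5/7 + 2*L*l)
K(S, q) = q*(-10 + 2*S + 2*q) (K(S, q) = ((S + q) + (-10 + S + q))*q = (-10 + 2*S + 2*q)*q = q*(-10 + 2*S + 2*q))
(135 + K(U(-5, -2), 3 - 1*(-4)))*(-18) = (135 + 2*(3 - 1*(-4))*(-5 + (5/7 + 2*(-5)*(-2)) + (3 - 1*(-4))))*(-18) = (135 + 2*(3 + 4)*(-5 + (5/7 + 20) + (3 + 4)))*(-18) = (135 + 2*7*(-5 + 145/7 + 7))*(-18) = (135 + 2*7*(159/7))*(-18) = (135 + 318)*(-18) = 453*(-18) = -8154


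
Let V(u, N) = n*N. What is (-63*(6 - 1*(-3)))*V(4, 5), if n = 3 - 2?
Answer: -2835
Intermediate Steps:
n = 1
V(u, N) = N (V(u, N) = 1*N = N)
(-63*(6 - 1*(-3)))*V(4, 5) = -63*(6 - 1*(-3))*5 = -63*(6 + 3)*5 = -63*9*5 = -21*27*5 = -567*5 = -2835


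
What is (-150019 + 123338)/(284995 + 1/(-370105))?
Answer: -9874771505/105478074474 ≈ -0.093619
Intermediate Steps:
(-150019 + 123338)/(284995 + 1/(-370105)) = -26681/(284995 - 1/370105) = -26681/105478074474/370105 = -26681*370105/105478074474 = -9874771505/105478074474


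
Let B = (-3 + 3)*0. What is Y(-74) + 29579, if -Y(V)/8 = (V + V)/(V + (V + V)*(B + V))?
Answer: 4348129/147 ≈ 29579.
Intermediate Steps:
B = 0 (B = 0*0 = 0)
Y(V) = -16*V/(V + 2*V²) (Y(V) = -8*(V + V)/(V + (V + V)*(0 + V)) = -8*2*V/(V + (2*V)*V) = -8*2*V/(V + 2*V²) = -16*V/(V + 2*V²))
Y(-74) + 29579 = -16/(1 + 2*(-74)) + 29579 = -16/(1 - 148) + 29579 = -16/(-147) + 29579 = -16*(-1/147) + 29579 = 16/147 + 29579 = 4348129/147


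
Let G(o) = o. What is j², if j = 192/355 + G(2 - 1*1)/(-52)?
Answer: 92717641/340771600 ≈ 0.27208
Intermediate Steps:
j = 9629/18460 (j = 192/355 + (2 - 1*1)/(-52) = 192*(1/355) + (2 - 1)*(-1/52) = 192/355 + 1*(-1/52) = 192/355 - 1/52 = 9629/18460 ≈ 0.52161)
j² = (9629/18460)² = 92717641/340771600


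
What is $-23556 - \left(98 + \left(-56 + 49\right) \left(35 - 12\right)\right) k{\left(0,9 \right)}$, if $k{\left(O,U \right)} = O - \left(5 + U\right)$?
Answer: $-24438$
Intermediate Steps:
$k{\left(O,U \right)} = -5 + O - U$
$-23556 - \left(98 + \left(-56 + 49\right) \left(35 - 12\right)\right) k{\left(0,9 \right)} = -23556 - \left(98 + \left(-56 + 49\right) \left(35 - 12\right)\right) \left(-5 + 0 - 9\right) = -23556 - \left(98 - 161\right) \left(-5 + 0 - 9\right) = -23556 - \left(98 - 161\right) \left(-14\right) = -23556 - \left(-63\right) \left(-14\right) = -23556 - 882 = -24438$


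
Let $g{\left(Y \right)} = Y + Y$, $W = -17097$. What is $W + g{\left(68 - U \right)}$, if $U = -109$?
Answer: $-16743$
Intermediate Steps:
$g{\left(Y \right)} = 2 Y$
$W + g{\left(68 - U \right)} = -17097 + 2 \left(68 - -109\right) = -17097 + 2 \left(68 + 109\right) = -17097 + 2 \cdot 177 = -17097 + 354 = -16743$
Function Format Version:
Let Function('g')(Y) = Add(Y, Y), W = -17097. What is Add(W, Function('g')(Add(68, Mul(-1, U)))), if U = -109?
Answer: -16743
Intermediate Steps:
Function('g')(Y) = Mul(2, Y)
Add(W, Function('g')(Add(68, Mul(-1, U)))) = Add(-17097, Mul(2, Add(68, Mul(-1, -109)))) = Add(-17097, Mul(2, Add(68, 109))) = Add(-17097, Mul(2, 177)) = Add(-17097, 354) = -16743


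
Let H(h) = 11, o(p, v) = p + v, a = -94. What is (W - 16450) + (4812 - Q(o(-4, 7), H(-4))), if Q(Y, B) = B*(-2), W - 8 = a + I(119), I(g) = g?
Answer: -11583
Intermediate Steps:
W = 33 (W = 8 + (-94 + 119) = 8 + 25 = 33)
Q(Y, B) = -2*B
(W - 16450) + (4812 - Q(o(-4, 7), H(-4))) = (33 - 16450) + (4812 - (-2)*11) = -16417 + (4812 - 1*(-22)) = -16417 + (4812 + 22) = -16417 + 4834 = -11583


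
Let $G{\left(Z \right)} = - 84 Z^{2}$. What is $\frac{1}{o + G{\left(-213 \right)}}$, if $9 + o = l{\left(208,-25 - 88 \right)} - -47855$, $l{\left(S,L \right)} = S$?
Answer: $- \frac{1}{3762942} \approx -2.6575 \cdot 10^{-7}$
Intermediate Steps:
$o = 48054$ ($o = -9 + \left(208 - -47855\right) = -9 + \left(208 + 47855\right) = -9 + 48063 = 48054$)
$\frac{1}{o + G{\left(-213 \right)}} = \frac{1}{48054 - 84 \left(-213\right)^{2}} = \frac{1}{48054 - 3810996} = \frac{1}{-3762942} = - \frac{1}{3762942}$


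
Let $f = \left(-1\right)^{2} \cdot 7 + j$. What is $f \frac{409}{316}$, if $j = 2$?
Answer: $\frac{3681}{316} \approx 11.649$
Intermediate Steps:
$f = 9$ ($f = \left(-1\right)^{2} \cdot 7 + 2 = 1 \cdot 7 + 2 = 7 + 2 = 9$)
$f \frac{409}{316} = 9 \cdot \frac{409}{316} = \frac{3681}{316}$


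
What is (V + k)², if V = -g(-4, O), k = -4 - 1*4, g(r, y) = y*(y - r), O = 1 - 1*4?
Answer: 25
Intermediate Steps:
O = -3 (O = 1 - 4 = -3)
k = -8 (k = -4 - 4 = -8)
V = 3 (V = -(-3)*(-3 - 1*(-4)) = -(-3)*(-3 + 4) = -(-3) = -1*(-3) = 3)
(V + k)² = (3 - 8)² = (-5)² = 25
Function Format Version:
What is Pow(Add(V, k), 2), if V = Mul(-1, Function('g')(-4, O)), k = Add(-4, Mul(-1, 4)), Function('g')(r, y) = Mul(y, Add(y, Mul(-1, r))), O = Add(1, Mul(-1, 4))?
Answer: 25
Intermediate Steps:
O = -3 (O = Add(1, -4) = -3)
k = -8 (k = Add(-4, -4) = -8)
V = 3 (V = Mul(-1, Mul(-3, Add(-3, Mul(-1, -4)))) = Mul(-1, Mul(-3, Add(-3, 4))) = Mul(-1, Mul(-3, 1)) = Mul(-1, -3) = 3)
Pow(Add(V, k), 2) = Pow(Add(3, -8), 2) = Pow(-5, 2) = 25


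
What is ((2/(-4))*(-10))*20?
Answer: 100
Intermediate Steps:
((2/(-4))*(-10))*20 = (-¼*2*(-10))*20 = -½*(-10)*20 = 5*20 = 100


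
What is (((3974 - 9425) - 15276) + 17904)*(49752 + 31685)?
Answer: -229896651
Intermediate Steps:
(((3974 - 9425) - 15276) + 17904)*(49752 + 31685) = ((-5451 - 15276) + 17904)*81437 = (-20727 + 17904)*81437 = -2823*81437 = -229896651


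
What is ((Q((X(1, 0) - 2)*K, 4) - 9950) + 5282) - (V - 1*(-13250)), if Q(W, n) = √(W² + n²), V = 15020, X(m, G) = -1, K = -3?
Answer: -32938 + √97 ≈ -32928.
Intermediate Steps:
((Q((X(1, 0) - 2)*K, 4) - 9950) + 5282) - (V - 1*(-13250)) = ((√(((-1 - 2)*(-3))² + 4²) - 9950) + 5282) - (15020 - 1*(-13250)) = ((√((-3*(-3))² + 16) - 9950) + 5282) - (15020 + 13250) = ((√(9² + 16) - 9950) + 5282) - 1*28270 = ((√(81 + 16) - 9950) + 5282) - 28270 = ((√97 - 9950) + 5282) - 28270 = ((-9950 + √97) + 5282) - 28270 = (-4668 + √97) - 28270 = -32938 + √97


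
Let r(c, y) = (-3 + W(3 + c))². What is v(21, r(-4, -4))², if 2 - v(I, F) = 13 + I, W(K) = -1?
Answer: 1024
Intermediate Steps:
r(c, y) = 16 (r(c, y) = (-3 - 1)² = (-4)² = 16)
v(I, F) = -11 - I (v(I, F) = 2 - (13 + I) = 2 + (-13 - I) = -11 - I)
v(21, r(-4, -4))² = (-11 - 1*21)² = (-11 - 21)² = (-32)² = 1024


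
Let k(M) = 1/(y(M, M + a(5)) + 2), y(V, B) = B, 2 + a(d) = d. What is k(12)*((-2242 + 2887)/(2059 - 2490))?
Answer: -645/7327 ≈ -0.088031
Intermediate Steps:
a(d) = -2 + d
k(M) = 1/(5 + M) (k(M) = 1/((M + (-2 + 5)) + 2) = 1/((M + 3) + 2) = 1/((3 + M) + 2) = 1/(5 + M))
k(12)*((-2242 + 2887)/(2059 - 2490)) = ((-2242 + 2887)/(2059 - 2490))/(5 + 12) = (645/(-431))/17 = (645*(-1/431))/17 = (1/17)*(-645/431) = -645/7327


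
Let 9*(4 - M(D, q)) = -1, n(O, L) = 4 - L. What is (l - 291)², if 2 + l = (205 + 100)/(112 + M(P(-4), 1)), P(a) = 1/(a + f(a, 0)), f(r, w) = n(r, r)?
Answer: 3683033344/43681 ≈ 84317.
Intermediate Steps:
f(r, w) = 4 - r
P(a) = ¼ (P(a) = 1/(a + (4 - a)) = 1/4 = ¼)
M(D, q) = 37/9 (M(D, q) = 4 - ⅑*(-1) = 4 + ⅑ = 37/9)
l = 131/209 (l = -2 + (205 + 100)/(112 + 37/9) = -2 + 305/(1045/9) = -2 + 305*(9/1045) = -2 + 549/209 = 131/209 ≈ 0.62679)
(l - 291)² = (131/209 - 291)² = (-60688/209)² = 3683033344/43681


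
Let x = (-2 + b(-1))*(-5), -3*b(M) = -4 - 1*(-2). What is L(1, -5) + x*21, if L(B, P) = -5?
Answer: 135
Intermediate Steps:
b(M) = 2/3 (b(M) = -(-4 - 1*(-2))/3 = -(-4 + 2)/3 = -1/3*(-2) = 2/3)
x = 20/3 (x = (-2 + 2/3)*(-5) = -4/3*(-5) = 20/3 ≈ 6.6667)
L(1, -5) + x*21 = -5 + (20/3)*21 = -5 + 140 = 135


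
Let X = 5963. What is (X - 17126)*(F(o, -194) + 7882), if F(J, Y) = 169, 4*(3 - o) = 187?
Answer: -89873313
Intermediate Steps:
o = -175/4 (o = 3 - ¼*187 = 3 - 187/4 = -175/4 ≈ -43.750)
(X - 17126)*(F(o, -194) + 7882) = (5963 - 17126)*(169 + 7882) = -11163*8051 = -89873313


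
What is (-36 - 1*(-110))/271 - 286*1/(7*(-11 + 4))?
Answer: 81132/13279 ≈ 6.1098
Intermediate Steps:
(-36 - 1*(-110))/271 - 286*1/(7*(-11 + 4)) = (-36 + 110)*(1/271) - 286/((-7*7)) = 74*(1/271) - 286/(-49) = 74/271 - 286*(-1/49) = 74/271 + 286/49 = 81132/13279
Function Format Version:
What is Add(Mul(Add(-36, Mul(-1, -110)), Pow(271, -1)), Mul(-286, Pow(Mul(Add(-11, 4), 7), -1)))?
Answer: Rational(81132, 13279) ≈ 6.1098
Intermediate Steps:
Add(Mul(Add(-36, Mul(-1, -110)), Pow(271, -1)), Mul(-286, Pow(Mul(Add(-11, 4), 7), -1))) = Add(Mul(Add(-36, 110), Rational(1, 271)), Mul(-286, Pow(Mul(-7, 7), -1))) = Add(Mul(74, Rational(1, 271)), Mul(-286, Pow(-49, -1))) = Add(Rational(74, 271), Mul(-286, Rational(-1, 49))) = Add(Rational(74, 271), Rational(286, 49)) = Rational(81132, 13279)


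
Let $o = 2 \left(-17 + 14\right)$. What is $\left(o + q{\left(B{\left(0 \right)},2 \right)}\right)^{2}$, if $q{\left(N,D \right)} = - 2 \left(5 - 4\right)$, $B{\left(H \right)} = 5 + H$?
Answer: $64$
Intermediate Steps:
$q{\left(N,D \right)} = -2$ ($q{\left(N,D \right)} = \left(-2\right) 1 = -2$)
$o = -6$ ($o = 2 \left(-3\right) = -6$)
$\left(o + q{\left(B{\left(0 \right)},2 \right)}\right)^{2} = \left(-6 - 2\right)^{2} = \left(-8\right)^{2} = 64$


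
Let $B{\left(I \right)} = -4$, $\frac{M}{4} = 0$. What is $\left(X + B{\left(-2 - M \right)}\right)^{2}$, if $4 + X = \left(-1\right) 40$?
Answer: $2304$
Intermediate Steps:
$M = 0$ ($M = 4 \cdot 0 = 0$)
$X = -44$ ($X = -4 - 40 = -44$)
$\left(X + B{\left(-2 - M \right)}\right)^{2} = \left(-44 - 4\right)^{2} = \left(-48\right)^{2} = 2304$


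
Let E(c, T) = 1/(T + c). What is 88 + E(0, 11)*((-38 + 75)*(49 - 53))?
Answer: 820/11 ≈ 74.545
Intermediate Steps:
88 + E(0, 11)*((-38 + 75)*(49 - 53)) = 88 + ((-38 + 75)*(49 - 53))/(11 + 0) = 88 + (37*(-4))/11 = 88 + (1/11)*(-148) = 88 - 148/11 = 820/11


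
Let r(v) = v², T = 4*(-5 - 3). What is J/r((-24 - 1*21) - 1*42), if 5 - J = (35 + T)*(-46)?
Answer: 143/7569 ≈ 0.018893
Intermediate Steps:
T = -32 (T = 4*(-8) = -32)
J = 143 (J = 5 - (35 - 32)*(-46) = 5 - 3*(-46) = 5 - 1*(-138) = 5 + 138 = 143)
J/r((-24 - 1*21) - 1*42) = 143/(((-24 - 1*21) - 1*42)²) = 143/(((-24 - 21) - 42)²) = 143/((-45 - 42)²) = 143/((-87)²) = 143/7569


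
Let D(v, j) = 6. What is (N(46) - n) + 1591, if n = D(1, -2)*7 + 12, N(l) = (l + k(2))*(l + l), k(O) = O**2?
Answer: 6137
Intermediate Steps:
N(l) = 2*l*(4 + l) (N(l) = (l + 2**2)*(l + l) = (l + 4)*(2*l) = (4 + l)*(2*l) = 2*l*(4 + l))
n = 54 (n = 6*7 + 12 = 42 + 12 = 54)
(N(46) - n) + 1591 = (2*46*(4 + 46) - 1*54) + 1591 = (2*46*50 - 54) + 1591 = (4600 - 54) + 1591 = 4546 + 1591 = 6137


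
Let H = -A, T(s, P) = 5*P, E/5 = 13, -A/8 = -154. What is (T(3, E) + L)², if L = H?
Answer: 822649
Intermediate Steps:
A = 1232 (A = -8*(-154) = 1232)
E = 65 (E = 5*13 = 65)
H = -1232 (H = -1*1232 = -1232)
L = -1232
(T(3, E) + L)² = (5*65 - 1232)² = (325 - 1232)² = (-907)² = 822649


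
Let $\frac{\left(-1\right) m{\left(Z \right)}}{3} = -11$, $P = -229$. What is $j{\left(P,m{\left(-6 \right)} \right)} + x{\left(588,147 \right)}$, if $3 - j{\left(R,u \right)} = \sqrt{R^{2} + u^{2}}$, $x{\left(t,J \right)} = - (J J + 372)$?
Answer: $-21978 - \sqrt{53530} \approx -22209.0$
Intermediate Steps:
$m{\left(Z \right)} = 33$ ($m{\left(Z \right)} = \left(-3\right) \left(-11\right) = 33$)
$x{\left(t,J \right)} = -372 - J^{2}$ ($x{\left(t,J \right)} = - (J^{2} + 372) = - (372 + J^{2}) = -372 - J^{2}$)
$j{\left(R,u \right)} = 3 - \sqrt{R^{2} + u^{2}}$
$j{\left(P,m{\left(-6 \right)} \right)} + x{\left(588,147 \right)} = \left(3 - \sqrt{\left(-229\right)^{2} + 33^{2}}\right) - 21981 = \left(3 - \sqrt{52441 + 1089}\right) - 21981 = \left(3 - \sqrt{53530}\right) - 21981 = -21978 - \sqrt{53530}$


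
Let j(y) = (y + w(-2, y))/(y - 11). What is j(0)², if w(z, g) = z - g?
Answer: 4/121 ≈ 0.033058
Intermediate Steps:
j(y) = -2/(-11 + y) (j(y) = (y + (-2 - y))/(y - 11) = -2/(-11 + y))
j(0)² = (-2/(-11 + 0))² = (-2/(-11))² = (-2*(-1/11))² = (2/11)² = 4/121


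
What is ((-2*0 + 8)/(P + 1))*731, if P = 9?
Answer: 2924/5 ≈ 584.80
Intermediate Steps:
((-2*0 + 8)/(P + 1))*731 = ((-2*0 + 8)/(9 + 1))*731 = ((0 + 8)/10)*731 = (8*(⅒))*731 = (⅘)*731 = 2924/5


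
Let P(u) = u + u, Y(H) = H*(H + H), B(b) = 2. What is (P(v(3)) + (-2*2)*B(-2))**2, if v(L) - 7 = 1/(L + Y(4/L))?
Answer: 138384/3481 ≈ 39.754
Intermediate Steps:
Y(H) = 2*H**2 (Y(H) = H*(2*H) = 2*H**2)
v(L) = 7 + 1/(L + 32/L**2) (v(L) = 7 + 1/(L + 2*(4/L)**2) = 7 + 1/(L + 2*(16/L**2)) = 7 + 1/(L + 32/L**2))
P(u) = 2*u
(P(v(3)) + (-2*2)*B(-2))**2 = (2*((224 + 3**2*(1 + 7*3))/(32 + 3**3)) - 2*2*2)**2 = (2*((224 + 9*(1 + 21))/(32 + 27)) - 4*2)**2 = (2*((224 + 9*22)/59) - 8)**2 = (2*((224 + 198)/59) - 8)**2 = (2*((1/59)*422) - 8)**2 = (2*(422/59) - 8)**2 = (844/59 - 8)**2 = (372/59)**2 = 138384/3481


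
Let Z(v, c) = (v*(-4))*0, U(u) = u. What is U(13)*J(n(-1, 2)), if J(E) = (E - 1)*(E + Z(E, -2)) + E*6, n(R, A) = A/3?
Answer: 442/9 ≈ 49.111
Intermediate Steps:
n(R, A) = A/3 (n(R, A) = A*(1/3) = A/3)
Z(v, c) = 0 (Z(v, c) = -4*v*0 = 0)
J(E) = 6*E + E*(-1 + E) (J(E) = (E - 1)*(E + 0) + E*6 = (-1 + E)*E + 6*E = E*(-1 + E) + 6*E = 6*E + E*(-1 + E))
U(13)*J(n(-1, 2)) = 13*(((1/3)*2)*(5 + (1/3)*2)) = 13*(2*(5 + 2/3)/3) = 13*((2/3)*(17/3)) = 13*(34/9) = 442/9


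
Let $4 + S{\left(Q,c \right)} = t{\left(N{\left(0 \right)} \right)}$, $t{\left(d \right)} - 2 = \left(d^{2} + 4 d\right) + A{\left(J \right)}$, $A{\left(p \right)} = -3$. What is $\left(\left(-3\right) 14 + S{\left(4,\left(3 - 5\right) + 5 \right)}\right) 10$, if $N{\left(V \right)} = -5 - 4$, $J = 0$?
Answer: $-20$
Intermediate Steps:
$N{\left(V \right)} = -9$
$t{\left(d \right)} = -1 + d^{2} + 4 d$ ($t{\left(d \right)} = 2 - \left(3 - d^{2} - 4 d\right) = 2 + \left(-3 + d^{2} + 4 d\right) = -1 + d^{2} + 4 d$)
$S{\left(Q,c \right)} = 40$ ($S{\left(Q,c \right)} = -4 + \left(-1 + \left(-9\right)^{2} + 4 \left(-9\right)\right) = -4 - -44 = -4 + 44 = 40$)
$\left(\left(-3\right) 14 + S{\left(4,\left(3 - 5\right) + 5 \right)}\right) 10 = \left(\left(-3\right) 14 + 40\right) 10 = \left(-42 + 40\right) 10 = \left(-2\right) 10 = -20$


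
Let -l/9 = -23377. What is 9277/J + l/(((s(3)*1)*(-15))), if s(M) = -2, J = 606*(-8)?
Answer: 169951159/24240 ≈ 7011.2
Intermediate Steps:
J = -4848
l = 210393 (l = -9*(-23377) = 210393)
9277/J + l/(((s(3)*1)*(-15))) = 9277/(-4848) + 210393/((-2*1*(-15))) = 9277*(-1/4848) + 210393/((-2*(-15))) = -9277/4848 + 210393/30 = -9277/4848 + 210393*(1/30) = -9277/4848 + 70131/10 = 169951159/24240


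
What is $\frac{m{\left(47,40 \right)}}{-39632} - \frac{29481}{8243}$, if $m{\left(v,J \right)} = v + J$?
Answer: $- \frac{1169108133}{326686576} \approx -3.5787$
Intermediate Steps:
$m{\left(v,J \right)} = J + v$
$\frac{m{\left(47,40 \right)}}{-39632} - \frac{29481}{8243} = \frac{40 + 47}{-39632} - \frac{29481}{8243} = 87 \left(- \frac{1}{39632}\right) - \frac{29481}{8243} = - \frac{87}{39632} - \frac{29481}{8243} = - \frac{1169108133}{326686576}$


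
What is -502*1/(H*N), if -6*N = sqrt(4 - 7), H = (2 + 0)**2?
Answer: -251*I*sqrt(3) ≈ -434.74*I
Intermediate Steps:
H = 4 (H = 2**2 = 4)
N = -I*sqrt(3)/6 (N = -sqrt(4 - 7)/6 = -I*sqrt(3)/6 ≈ -0.28868*I)
-502*1/(H*N) = -502*I*sqrt(3)/2 = -251*I*sqrt(3)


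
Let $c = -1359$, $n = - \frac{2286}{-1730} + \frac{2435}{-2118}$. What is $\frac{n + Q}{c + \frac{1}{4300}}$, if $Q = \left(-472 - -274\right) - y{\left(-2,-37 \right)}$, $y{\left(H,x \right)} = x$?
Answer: $\frac{126698928530}{1070606562693} \approx 0.11834$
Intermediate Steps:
$n = \frac{314599}{1832070}$ ($n = \left(-2286\right) \left(- \frac{1}{1730}\right) + 2435 \left(- \frac{1}{2118}\right) = \frac{1143}{865} - \frac{2435}{2118} = \frac{314599}{1832070} \approx 0.17172$)
$Q = -161$ ($Q = \left(-472 - -274\right) - -37 = \left(-472 + 274\right) + 37 = -198 + 37 = -161$)
$\frac{n + Q}{c + \frac{1}{4300}} = \frac{\frac{314599}{1832070} - 161}{-1359 + \frac{1}{4300}} = - \frac{294648671}{1832070 \left(-1359 + \frac{1}{4300}\right)} = - \frac{294648671}{1832070 \left(- \frac{5843699}{4300}\right)} = \left(- \frac{294648671}{1832070}\right) \left(- \frac{4300}{5843699}\right) = \frac{126698928530}{1070606562693}$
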